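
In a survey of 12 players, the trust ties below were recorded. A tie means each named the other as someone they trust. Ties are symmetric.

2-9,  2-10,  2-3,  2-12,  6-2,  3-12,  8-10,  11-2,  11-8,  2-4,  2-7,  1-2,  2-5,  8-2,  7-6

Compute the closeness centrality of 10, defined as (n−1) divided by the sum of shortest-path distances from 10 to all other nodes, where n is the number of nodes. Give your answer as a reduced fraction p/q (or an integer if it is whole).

11/20

Distances from 10: 1:2, 2:1, 3:2, 4:2, 5:2, 6:2, 7:2, 8:1, 9:2, 11:2, 12:2. Sum = 20.
n = 12, so closeness = 11/20.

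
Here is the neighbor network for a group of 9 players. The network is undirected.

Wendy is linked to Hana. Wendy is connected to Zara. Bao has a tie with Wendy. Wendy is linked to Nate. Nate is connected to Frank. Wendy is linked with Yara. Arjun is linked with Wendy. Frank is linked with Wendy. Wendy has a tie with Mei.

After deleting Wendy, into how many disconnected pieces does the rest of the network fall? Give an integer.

7

Without Wendy, the remaining ties split the others into: {Frank, Nate}; {Zara}; {Yara}; {Mei}; {Bao}; {Arjun}; {Hana}.
That's 7 separate components.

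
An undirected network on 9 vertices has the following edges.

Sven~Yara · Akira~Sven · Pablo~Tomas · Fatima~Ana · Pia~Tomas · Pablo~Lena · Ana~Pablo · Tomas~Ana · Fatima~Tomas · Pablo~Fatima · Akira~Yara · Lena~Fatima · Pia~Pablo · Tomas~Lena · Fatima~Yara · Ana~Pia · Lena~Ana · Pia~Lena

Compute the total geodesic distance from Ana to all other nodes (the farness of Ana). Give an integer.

Distances from Ana: Akira:3, Fatima:1, Lena:1, Pablo:1, Pia:1, Sven:3, Tomas:1, Yara:2.
Sum = 3 + 1 + 1 + 1 + 1 + 3 + 1 + 2 = 13.

13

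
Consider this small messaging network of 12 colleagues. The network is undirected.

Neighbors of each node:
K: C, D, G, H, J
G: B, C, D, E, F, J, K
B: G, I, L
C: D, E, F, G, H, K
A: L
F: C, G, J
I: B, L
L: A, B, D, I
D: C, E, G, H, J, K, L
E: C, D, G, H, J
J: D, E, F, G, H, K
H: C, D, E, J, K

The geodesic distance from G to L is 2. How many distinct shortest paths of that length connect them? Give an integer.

2

The shortest distance is 2. The length-2 paths are: G–B–L; G–D–L.
That gives 2 distinct shortest paths.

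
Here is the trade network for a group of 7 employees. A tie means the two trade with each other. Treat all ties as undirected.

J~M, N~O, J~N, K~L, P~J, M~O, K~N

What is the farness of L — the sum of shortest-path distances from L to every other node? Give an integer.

17

Distances from L: J:3, K:1, M:4, N:2, O:3, P:4.
Sum = 3 + 1 + 4 + 2 + 3 + 4 = 17.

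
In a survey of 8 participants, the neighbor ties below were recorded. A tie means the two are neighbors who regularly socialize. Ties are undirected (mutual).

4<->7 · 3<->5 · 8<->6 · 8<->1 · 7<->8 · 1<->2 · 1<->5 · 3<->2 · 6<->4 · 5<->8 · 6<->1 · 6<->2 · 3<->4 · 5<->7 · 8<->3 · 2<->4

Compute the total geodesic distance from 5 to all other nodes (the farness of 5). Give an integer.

10

Distances from 5: 1:1, 2:2, 3:1, 4:2, 6:2, 7:1, 8:1.
Sum = 1 + 2 + 1 + 2 + 2 + 1 + 1 = 10.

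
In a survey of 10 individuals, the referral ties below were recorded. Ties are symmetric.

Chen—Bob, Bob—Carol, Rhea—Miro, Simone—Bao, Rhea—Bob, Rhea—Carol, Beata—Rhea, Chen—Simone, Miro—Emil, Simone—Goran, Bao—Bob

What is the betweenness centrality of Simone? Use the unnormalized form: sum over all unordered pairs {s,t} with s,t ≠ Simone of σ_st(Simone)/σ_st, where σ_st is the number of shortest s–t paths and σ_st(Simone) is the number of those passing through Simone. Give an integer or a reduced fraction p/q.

Pairs whose geodesics pass through Simone — Miro–Goran: 2/2; Rhea–Goran: 2/2; Beata–Goran: 2/2; Bob–Goran: 2/2; Carol–Goran: 2/2; Bao–Goran: 1; Bao–Chen: 1/2; Goran–Chen: 1; Goran–Emil: 2/2.
All other pairs contribute 0.
Summing the contributions gives betweenness(Simone) = 17/2.

17/2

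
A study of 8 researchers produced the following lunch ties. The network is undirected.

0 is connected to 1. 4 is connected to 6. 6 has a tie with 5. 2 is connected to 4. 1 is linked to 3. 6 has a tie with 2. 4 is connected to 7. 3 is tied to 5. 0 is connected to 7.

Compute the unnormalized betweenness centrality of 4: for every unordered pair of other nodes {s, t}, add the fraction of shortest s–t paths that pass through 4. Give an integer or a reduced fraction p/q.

11/2

Pairs whose geodesics pass through 4 — 1–2: 1/2; 0–2: 1; 0–6: 1; 7–2: 1; 7–6: 1; 7–5: 1.
All other pairs contribute 0.
Summing the contributions gives betweenness(4) = 11/2.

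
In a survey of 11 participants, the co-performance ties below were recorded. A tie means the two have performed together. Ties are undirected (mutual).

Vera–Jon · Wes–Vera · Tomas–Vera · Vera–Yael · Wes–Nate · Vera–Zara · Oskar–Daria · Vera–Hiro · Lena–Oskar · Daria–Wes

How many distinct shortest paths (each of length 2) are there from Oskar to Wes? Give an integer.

1

The shortest distance is 2, and the only length-2 path is Oskar–Daria–Wes. So there is exactly 1 shortest path.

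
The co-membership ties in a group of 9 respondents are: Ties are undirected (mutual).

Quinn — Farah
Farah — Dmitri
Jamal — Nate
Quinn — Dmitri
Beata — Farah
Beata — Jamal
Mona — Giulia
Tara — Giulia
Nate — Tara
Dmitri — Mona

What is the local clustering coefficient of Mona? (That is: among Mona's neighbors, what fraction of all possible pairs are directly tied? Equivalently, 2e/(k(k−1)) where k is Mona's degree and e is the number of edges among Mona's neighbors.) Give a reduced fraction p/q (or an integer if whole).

0

Mona's neighbors: Dmitri and Giulia (k = 2).
Possible neighbor pairs: C(2,2) = 1. Edges among them: none → e = 0.
Clustering(Mona) = 0/1.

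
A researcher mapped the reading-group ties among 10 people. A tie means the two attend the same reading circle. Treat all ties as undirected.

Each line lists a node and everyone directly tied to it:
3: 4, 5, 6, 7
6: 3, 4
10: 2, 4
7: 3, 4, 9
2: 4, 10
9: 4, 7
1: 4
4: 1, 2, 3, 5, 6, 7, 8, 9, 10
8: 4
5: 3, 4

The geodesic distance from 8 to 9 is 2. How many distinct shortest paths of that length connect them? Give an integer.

1

The shortest distance is 2, and the only length-2 path is 8–4–9. So there is exactly 1 shortest path.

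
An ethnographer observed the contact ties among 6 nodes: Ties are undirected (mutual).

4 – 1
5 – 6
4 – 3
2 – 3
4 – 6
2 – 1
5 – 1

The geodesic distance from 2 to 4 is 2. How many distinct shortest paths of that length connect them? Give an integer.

2

The shortest distance is 2. The length-2 paths are: 2–3–4; 2–1–4.
That gives 2 distinct shortest paths.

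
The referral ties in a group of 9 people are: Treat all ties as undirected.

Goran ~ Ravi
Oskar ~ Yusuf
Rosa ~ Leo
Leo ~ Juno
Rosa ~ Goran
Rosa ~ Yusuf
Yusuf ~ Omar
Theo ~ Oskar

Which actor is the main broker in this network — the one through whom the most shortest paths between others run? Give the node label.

Unnormalized betweenness of each node: Goran:7, Juno:0, Leo:7, Omar:0, Oskar:7, Ravi:0, Rosa:20, Theo:0, Yusuf:17.
Rosa has the largest value, 20, making it the main broker — the node through which the most shortest paths run.

Rosa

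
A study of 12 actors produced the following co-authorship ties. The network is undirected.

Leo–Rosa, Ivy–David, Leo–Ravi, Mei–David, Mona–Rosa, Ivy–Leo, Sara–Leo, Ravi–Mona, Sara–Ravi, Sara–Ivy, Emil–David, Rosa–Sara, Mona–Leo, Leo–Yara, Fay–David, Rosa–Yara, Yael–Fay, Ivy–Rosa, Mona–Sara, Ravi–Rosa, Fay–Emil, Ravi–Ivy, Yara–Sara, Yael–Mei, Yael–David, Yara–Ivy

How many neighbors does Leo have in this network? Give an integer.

6

Leo is directly tied to Ivy, Mona, Ravi, Rosa, Sara, and Yara. That is 6 neighbors, so the degree of Leo is 6.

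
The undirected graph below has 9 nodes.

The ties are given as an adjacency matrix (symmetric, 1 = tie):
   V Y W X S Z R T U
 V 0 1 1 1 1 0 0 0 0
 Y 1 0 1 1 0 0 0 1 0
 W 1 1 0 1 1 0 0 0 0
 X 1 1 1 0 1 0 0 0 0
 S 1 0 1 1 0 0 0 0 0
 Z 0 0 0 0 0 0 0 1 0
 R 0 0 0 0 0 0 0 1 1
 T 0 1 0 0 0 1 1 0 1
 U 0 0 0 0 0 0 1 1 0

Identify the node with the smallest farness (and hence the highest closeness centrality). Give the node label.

Farness (sum of distances to all others) for each node — R:19, S:20, T:13, U:19, V:15, W:15, X:15, Y:12, Z:20.
The smallest farness is 12, for Y, so Y has the highest closeness.

Y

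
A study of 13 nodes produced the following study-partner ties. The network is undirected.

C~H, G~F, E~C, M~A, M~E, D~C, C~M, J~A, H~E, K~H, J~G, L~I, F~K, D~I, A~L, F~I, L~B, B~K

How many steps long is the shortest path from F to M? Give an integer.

One shortest route is F – I – D – C – M, which uses 4 edges, and at distance 3 from F we only reach {A, C, E}, which does not include M. So d(F,M) = 4.

4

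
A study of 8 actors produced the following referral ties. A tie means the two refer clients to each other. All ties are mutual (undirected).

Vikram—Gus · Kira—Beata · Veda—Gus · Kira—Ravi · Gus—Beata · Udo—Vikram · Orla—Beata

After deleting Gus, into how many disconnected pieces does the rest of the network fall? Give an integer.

3

Without Gus, the remaining ties split the others into: {Veda}; {Udo, Vikram}; {Beata, Kira, Orla, Ravi}.
That's 3 separate components.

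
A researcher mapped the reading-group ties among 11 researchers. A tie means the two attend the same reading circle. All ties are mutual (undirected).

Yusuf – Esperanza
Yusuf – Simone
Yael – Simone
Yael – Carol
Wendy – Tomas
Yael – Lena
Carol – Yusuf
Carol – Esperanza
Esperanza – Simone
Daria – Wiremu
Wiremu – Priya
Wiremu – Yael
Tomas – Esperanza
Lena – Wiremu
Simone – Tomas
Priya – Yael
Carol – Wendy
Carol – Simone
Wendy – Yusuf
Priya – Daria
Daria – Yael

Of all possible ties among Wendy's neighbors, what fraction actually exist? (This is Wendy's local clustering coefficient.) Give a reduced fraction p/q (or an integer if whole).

1/3

Wendy's neighbors: Carol, Tomas, and Yusuf (k = 3).
Possible neighbor pairs: C(3,2) = 3. Edges among them: Carol–Yusuf → e = 1.
Clustering(Wendy) = 1/3.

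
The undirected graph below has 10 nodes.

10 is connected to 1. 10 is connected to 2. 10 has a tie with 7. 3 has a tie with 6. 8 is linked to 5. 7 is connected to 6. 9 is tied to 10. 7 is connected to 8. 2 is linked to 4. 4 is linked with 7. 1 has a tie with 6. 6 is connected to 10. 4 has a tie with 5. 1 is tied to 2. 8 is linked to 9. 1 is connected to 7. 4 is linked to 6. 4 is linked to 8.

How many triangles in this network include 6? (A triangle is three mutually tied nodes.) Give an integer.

4

6's neighbors: 1, 3, 4, 7, and 10.
Neighbor pairs that are themselves tied: 6–1–7; 6–1–10; 6–4–7; 6–7–10. Each forms one triangle with 6, for 4 in total.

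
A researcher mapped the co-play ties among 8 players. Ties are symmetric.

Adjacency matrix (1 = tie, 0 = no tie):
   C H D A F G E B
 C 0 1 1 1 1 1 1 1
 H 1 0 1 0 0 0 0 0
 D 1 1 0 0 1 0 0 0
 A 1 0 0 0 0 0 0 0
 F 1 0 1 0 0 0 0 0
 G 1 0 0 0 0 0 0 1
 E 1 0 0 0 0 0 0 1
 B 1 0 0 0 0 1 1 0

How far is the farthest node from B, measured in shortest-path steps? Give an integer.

Distances from B: A:2, C:1, D:2, E:1, F:2, G:1, H:2.
The largest is 2 (to H, D, A, and F), so the eccentricity of B is 2.

2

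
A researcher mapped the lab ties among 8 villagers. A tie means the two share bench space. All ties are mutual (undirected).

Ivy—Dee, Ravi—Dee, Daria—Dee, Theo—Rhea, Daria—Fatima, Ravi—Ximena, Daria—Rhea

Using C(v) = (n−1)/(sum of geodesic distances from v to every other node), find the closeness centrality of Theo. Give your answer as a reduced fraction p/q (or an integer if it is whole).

7/22

Distances from Theo: Daria:2, Dee:3, Fatima:3, Ivy:4, Ravi:4, Rhea:1, Ximena:5. Sum = 22.
n = 8, so closeness = 7/22.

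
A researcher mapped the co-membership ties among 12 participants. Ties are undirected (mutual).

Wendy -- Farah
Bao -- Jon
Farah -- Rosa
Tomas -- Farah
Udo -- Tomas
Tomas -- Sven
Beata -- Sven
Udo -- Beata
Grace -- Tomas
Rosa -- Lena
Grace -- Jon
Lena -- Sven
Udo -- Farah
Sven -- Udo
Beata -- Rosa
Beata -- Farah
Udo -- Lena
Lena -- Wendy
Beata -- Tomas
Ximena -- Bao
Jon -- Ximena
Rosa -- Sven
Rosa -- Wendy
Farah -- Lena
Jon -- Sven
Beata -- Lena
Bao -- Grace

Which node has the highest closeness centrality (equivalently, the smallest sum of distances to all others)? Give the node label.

Sven

Farness (sum of distances to all others) for each node — Bao:26, Beata:18, Farah:20, Grace:22, Jon:20, Lena:19, Rosa:20, Sven:16, Tomas:18, Udo:19, Wendy:25, Ximena:29.
The smallest farness is 16, for Sven, so Sven has the highest closeness.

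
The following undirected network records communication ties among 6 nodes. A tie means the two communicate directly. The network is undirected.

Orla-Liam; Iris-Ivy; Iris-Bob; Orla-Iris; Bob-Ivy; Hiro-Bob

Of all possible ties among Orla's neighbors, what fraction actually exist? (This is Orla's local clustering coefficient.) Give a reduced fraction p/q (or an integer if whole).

0

Orla's neighbors: Iris and Liam (k = 2).
Possible neighbor pairs: C(2,2) = 1. Edges among them: none → e = 0.
Clustering(Orla) = 0/1.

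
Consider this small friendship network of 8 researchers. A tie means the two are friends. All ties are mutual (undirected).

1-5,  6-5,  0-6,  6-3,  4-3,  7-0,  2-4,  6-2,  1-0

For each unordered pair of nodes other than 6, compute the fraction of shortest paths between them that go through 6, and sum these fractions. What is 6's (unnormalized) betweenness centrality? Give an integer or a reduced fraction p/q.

27/2

Pairs whose geodesics pass through 6 — 0–4: 2/2; 0–3: 1; 0–2: 1; 0–5: 1/2; 4–7: 2/2; 4–1: 4/4; 4–5: 2/2; 7–3: 1; 7–2: 1; 7–5: 1/2; 1–3: 2/2; 1–2: 2/2; 3–2: 1/2; 3–5: 1 … (+1 more pairs).
All other pairs contribute 0.
Summing the contributions gives betweenness(6) = 27/2.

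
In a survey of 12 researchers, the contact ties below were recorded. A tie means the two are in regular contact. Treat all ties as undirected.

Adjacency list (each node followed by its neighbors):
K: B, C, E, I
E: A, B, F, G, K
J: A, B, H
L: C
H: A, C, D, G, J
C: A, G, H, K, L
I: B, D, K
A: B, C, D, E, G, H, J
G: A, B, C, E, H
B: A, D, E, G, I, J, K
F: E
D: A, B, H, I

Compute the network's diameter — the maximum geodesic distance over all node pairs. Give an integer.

Eccentricity of each node (its greatest distance to any other): A:2, B:3, C:3, D:3, E:3, F:4, G:2, H:3, I:3, J:3, K:2, L:4.
The maximum eccentricity is 4, realized for instance by the pair L–F via L – C – K – E – F. So the diameter is 4.

4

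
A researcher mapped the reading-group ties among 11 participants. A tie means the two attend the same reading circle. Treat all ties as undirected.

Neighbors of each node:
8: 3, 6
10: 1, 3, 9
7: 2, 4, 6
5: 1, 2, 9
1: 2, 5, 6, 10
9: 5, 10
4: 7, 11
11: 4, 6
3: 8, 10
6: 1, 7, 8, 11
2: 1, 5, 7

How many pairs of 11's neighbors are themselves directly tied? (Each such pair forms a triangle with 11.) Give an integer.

0

11's neighbors are 4 and 6, but none of them are tied to each other, so no triangle contains 11.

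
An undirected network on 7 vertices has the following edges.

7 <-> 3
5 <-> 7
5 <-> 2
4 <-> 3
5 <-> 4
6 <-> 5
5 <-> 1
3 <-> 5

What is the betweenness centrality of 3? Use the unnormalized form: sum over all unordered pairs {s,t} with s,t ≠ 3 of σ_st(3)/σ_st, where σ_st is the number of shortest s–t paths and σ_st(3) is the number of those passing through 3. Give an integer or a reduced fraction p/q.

Pairs whose geodesics pass through 3 — 4–7: 1/2.
All other pairs contribute 0.
Summing the contributions gives betweenness(3) = 1/2.

1/2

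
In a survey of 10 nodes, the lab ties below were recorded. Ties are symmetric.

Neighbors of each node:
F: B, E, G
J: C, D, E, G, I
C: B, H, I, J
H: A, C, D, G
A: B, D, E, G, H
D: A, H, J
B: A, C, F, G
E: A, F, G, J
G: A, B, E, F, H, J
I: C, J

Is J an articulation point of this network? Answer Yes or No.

No

Even without J, every remaining node can still reach every other (the residual graph is connected), so J is not a cut vertex.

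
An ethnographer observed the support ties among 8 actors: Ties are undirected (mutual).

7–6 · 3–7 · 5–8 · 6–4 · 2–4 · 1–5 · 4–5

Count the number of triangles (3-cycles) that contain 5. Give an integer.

0

5's neighbors are 1, 4, and 8, but none of them are tied to each other, so no triangle contains 5.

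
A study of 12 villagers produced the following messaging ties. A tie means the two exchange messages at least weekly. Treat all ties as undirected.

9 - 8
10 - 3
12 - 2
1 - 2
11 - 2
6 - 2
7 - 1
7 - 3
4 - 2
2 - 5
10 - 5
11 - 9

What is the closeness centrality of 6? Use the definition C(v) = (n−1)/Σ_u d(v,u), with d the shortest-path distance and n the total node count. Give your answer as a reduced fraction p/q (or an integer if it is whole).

11/28

Distances from 6: 1:2, 2:1, 3:4, 4:2, 5:2, 7:3, 8:4, 9:3, 10:3, 11:2, 12:2. Sum = 28.
n = 12, so closeness = 11/28.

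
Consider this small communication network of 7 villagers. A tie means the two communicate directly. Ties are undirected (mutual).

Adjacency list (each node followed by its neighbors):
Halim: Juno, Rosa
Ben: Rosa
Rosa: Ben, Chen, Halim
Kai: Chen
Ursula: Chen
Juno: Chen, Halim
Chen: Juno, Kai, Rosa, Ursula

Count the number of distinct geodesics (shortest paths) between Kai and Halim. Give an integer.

The shortest distance is 3. The length-3 paths are: Kai–Chen–Juno–Halim; Kai–Chen–Rosa–Halim.
That gives 2 distinct shortest paths.

2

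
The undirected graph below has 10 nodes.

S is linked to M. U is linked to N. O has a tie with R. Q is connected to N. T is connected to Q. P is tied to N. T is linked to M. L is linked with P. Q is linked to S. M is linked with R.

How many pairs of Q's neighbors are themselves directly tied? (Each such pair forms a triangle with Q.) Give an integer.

0

Q's neighbors are N, S, and T, but none of them are tied to each other, so no triangle contains Q.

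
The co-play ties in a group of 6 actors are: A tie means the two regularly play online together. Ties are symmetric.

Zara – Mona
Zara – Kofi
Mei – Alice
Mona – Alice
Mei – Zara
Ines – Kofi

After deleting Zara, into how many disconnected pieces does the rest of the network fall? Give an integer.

Without Zara, the remaining ties split the others into: {Ines, Kofi}; {Alice, Mei, Mona}.
That's 2 separate components.

2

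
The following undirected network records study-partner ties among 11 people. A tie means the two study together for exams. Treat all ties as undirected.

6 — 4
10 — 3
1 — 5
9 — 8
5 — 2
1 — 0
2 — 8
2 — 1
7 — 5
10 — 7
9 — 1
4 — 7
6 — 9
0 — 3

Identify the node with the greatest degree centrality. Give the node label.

1

Degrees — 0:2, 1:4, 2:3, 3:2, 4:2, 5:3, 6:2, 7:3, 8:2, 9:3, 10:2.
The maximum is 4, attained only by 1.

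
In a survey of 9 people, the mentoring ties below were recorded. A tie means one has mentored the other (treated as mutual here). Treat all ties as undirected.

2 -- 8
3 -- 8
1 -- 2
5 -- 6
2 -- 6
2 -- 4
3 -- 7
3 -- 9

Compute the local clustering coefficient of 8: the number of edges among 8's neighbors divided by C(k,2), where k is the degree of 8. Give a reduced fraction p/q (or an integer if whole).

8's neighbors: 2 and 3 (k = 2).
Possible neighbor pairs: C(2,2) = 1. Edges among them: none → e = 0.
Clustering(8) = 0/1.

0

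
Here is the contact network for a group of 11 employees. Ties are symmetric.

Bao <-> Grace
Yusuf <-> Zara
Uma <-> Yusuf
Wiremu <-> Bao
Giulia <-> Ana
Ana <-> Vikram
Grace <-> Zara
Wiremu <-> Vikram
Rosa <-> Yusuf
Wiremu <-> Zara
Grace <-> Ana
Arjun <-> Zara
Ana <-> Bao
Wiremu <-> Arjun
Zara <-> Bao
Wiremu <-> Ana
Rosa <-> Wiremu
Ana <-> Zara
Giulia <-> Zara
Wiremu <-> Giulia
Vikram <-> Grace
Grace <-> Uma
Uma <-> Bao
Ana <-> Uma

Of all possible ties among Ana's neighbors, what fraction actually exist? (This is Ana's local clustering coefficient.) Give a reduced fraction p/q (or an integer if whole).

Ana's neighbors: Bao, Giulia, Grace, Uma, Vikram, Wiremu, and Zara (k = 7).
Possible neighbor pairs: C(7,2) = 21. Edges among them: Bao–Grace, Bao–Uma, Bao–Wiremu, Bao–Zara, Giulia–Wiremu, Giulia–Zara, Grace–Uma, Grace–Vikram, Grace–Zara, Vikram–Wiremu, Wiremu–Zara → e = 11.
Clustering(Ana) = 11/21.

11/21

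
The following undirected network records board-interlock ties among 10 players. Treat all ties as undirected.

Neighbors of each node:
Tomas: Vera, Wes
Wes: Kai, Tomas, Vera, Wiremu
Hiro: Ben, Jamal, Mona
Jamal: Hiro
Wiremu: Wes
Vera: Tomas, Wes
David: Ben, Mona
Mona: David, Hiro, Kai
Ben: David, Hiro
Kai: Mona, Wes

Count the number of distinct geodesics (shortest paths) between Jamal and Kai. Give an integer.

1

The shortest distance is 3, and the only length-3 path is Jamal–Hiro–Mona–Kai. So there is exactly 1 shortest path.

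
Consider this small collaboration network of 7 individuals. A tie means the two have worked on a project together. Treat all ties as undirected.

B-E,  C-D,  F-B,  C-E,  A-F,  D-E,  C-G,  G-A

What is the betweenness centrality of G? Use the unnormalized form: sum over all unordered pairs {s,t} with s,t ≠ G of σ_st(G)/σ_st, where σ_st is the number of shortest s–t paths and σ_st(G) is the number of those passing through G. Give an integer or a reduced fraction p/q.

Pairs whose geodesics pass through G — A–C: 1; A–D: 1; A–E: 1/2; C–F: 1/2.
All other pairs contribute 0.
Summing the contributions gives betweenness(G) = 3.

3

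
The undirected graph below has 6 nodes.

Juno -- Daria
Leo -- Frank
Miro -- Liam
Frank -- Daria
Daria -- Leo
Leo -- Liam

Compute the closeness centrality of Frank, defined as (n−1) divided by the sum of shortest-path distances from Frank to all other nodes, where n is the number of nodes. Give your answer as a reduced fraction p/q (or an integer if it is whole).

Distances from Frank: Daria:1, Juno:2, Leo:1, Liam:2, Miro:3. Sum = 9.
n = 6, so closeness = 5/9.

5/9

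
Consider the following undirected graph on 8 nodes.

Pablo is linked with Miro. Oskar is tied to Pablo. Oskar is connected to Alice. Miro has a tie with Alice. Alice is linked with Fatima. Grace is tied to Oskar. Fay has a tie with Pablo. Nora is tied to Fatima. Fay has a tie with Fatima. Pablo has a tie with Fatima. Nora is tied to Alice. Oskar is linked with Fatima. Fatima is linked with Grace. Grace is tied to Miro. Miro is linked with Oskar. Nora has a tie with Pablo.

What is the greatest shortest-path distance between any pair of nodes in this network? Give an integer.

2

Eccentricity of each node (its greatest distance to any other): Alice:2, Fatima:2, Fay:2, Grace:2, Miro:2, Nora:2, Oskar:2, Pablo:2.
The maximum eccentricity is 2, realized for instance by the pair Fatima–Miro via Fatima – Grace – Miro. So the diameter is 2.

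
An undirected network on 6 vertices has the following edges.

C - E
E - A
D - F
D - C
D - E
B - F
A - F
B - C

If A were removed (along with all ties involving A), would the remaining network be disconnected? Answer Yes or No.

Even without A, every remaining node can still reach every other (the residual graph is connected), so A is not a cut vertex.

No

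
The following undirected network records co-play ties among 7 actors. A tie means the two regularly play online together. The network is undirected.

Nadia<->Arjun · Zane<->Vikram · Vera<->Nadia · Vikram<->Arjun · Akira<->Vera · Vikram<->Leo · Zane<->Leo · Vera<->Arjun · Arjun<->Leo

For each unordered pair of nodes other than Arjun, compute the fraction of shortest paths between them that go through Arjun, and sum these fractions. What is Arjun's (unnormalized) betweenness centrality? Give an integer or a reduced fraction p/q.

9

Pairs whose geodesics pass through Arjun — Zane–Vera: 2/2; Zane–Akira: 2/2; Zane–Nadia: 2/2; Leo–Vera: 1; Leo–Akira: 1; Leo–Nadia: 1; Vikram–Vera: 1; Vikram–Akira: 1; Vikram–Nadia: 1.
All other pairs contribute 0.
Summing the contributions gives betweenness(Arjun) = 9.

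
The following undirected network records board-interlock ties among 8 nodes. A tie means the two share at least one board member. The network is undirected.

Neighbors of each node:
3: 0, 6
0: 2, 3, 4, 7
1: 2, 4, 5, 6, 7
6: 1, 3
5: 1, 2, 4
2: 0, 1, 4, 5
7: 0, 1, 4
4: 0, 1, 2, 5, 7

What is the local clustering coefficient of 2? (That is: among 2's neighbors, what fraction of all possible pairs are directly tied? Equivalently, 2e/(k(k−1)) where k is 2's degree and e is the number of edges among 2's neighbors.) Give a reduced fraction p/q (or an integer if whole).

2's neighbors: 0, 1, 4, and 5 (k = 4).
Possible neighbor pairs: C(4,2) = 6. Edges among them: 0–4, 1–4, 1–5, 4–5 → e = 4.
Clustering(2) = 4/6 = 2/3.

2/3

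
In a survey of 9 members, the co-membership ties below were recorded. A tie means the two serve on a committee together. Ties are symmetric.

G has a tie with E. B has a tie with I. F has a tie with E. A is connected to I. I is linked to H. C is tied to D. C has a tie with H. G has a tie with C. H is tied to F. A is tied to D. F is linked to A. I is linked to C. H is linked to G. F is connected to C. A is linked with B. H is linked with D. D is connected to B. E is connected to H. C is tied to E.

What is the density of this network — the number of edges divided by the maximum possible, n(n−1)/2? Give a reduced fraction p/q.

There are 19 edges and 9 nodes, so the maximum possible is C(9,2) = 36.
Density = 19/36.

19/36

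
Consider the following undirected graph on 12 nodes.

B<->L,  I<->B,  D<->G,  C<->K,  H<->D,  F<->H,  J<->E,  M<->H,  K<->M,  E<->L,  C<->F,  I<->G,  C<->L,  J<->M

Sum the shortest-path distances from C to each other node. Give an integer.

Distances from C: B:2, D:3, E:2, F:1, G:4, H:2, I:3, J:3, K:1, L:1, M:2.
Sum = 2 + 3 + 2 + 1 + 4 + 2 + 3 + 3 + 1 + 1 + 2 = 24.

24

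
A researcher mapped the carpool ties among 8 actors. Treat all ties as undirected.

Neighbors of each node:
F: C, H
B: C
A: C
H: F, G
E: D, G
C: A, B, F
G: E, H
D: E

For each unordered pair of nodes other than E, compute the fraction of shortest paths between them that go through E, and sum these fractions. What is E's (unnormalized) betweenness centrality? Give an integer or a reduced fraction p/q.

6

Pairs whose geodesics pass through E — D–C: 1; D–A: 1; D–B: 1; D–G: 1; D–H: 1; D–F: 1.
All other pairs contribute 0.
Summing the contributions gives betweenness(E) = 6.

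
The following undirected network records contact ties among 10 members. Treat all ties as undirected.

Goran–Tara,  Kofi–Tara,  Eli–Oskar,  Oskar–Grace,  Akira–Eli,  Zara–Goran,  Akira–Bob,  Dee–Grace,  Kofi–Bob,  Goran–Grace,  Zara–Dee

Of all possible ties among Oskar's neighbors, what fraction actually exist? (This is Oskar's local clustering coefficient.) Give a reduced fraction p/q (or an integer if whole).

Oskar's neighbors: Eli and Grace (k = 2).
Possible neighbor pairs: C(2,2) = 1. Edges among them: none → e = 0.
Clustering(Oskar) = 0/1.

0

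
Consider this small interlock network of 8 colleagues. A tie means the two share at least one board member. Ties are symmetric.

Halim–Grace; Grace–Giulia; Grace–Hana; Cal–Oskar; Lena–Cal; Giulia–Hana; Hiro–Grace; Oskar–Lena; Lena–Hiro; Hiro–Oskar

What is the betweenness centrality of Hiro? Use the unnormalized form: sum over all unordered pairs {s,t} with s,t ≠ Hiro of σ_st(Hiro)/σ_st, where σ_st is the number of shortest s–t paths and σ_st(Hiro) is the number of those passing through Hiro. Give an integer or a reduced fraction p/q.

12

Pairs whose geodesics pass through Hiro — Halim–Lena: 1; Halim–Oskar: 1; Halim–Cal: 2/2; Giulia–Lena: 1; Giulia–Oskar: 1; Giulia–Cal: 2/2; Grace–Lena: 1; Grace–Oskar: 1; Grace–Cal: 2/2; Hana–Lena: 1; Hana–Oskar: 1; Hana–Cal: 2/2.
All other pairs contribute 0.
Summing the contributions gives betweenness(Hiro) = 12.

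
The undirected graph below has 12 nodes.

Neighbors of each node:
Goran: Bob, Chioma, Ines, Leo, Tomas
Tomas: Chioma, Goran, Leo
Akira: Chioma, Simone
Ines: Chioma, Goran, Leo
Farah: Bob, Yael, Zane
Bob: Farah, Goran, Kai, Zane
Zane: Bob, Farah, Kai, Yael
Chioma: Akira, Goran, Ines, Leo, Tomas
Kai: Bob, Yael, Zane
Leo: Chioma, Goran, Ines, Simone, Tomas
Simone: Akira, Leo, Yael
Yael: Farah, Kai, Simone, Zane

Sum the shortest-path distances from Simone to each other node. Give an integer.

Distances from Simone: Akira:1, Bob:3, Chioma:2, Farah:2, Goran:2, Ines:2, Kai:2, Leo:1, Tomas:2, Yael:1, Zane:2.
Sum = 1 + 3 + 2 + 2 + 2 + 2 + 2 + 1 + 2 + 1 + 2 = 20.

20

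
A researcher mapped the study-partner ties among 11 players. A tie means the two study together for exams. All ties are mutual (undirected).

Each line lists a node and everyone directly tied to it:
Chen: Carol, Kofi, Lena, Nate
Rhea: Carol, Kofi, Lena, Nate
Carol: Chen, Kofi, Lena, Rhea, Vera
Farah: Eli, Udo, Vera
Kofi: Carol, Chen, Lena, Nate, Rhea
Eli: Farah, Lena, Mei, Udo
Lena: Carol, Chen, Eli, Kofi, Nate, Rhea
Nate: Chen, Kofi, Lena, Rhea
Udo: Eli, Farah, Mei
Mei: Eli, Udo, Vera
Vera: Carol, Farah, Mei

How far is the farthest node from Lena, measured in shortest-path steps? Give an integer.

Distances from Lena: Carol:1, Chen:1, Eli:1, Farah:2, Kofi:1, Mei:2, Nate:1, Rhea:1, Udo:2, Vera:2.
The largest is 2 (to Vera, Udo, Mei, and Farah), so the eccentricity of Lena is 2.

2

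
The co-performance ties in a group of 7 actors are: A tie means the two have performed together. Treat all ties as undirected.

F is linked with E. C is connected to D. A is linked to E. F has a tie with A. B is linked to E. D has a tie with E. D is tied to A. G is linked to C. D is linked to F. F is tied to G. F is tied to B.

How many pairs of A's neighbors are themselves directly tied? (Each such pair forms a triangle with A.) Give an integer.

3

A's neighbors: D, E, and F.
Neighbor pairs that are themselves tied: A–D–E; A–D–F; A–E–F. Each forms one triangle with A, for 3 in total.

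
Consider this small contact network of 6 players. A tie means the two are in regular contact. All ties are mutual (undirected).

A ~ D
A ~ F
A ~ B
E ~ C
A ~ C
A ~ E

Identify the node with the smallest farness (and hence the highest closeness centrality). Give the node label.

Farness (sum of distances to all others) for each node — A:5, B:9, C:8, D:9, E:8, F:9.
The smallest farness is 5, for A, so A has the highest closeness.

A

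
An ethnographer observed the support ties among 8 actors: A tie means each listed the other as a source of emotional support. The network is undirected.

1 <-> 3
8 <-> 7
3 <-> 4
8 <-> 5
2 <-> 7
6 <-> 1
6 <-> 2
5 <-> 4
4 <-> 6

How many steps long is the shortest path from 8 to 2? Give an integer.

One shortest route is 8 – 7 – 2, which uses 2 edges, and 8 and 2 are not directly tied, so nothing shorter exists. So d(8,2) = 2.

2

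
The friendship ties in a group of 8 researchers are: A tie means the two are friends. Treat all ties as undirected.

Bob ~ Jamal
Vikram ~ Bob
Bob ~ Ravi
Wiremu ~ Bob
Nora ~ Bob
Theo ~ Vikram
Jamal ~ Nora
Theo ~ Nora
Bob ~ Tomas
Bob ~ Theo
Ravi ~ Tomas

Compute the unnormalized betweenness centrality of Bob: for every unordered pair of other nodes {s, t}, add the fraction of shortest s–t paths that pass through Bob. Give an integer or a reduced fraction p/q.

Pairs whose geodesics pass through Bob — Jamal–Theo: 1/2; Jamal–Ravi: 1; Jamal–Wiremu: 1; Jamal–Vikram: 1; Jamal–Tomas: 1; Nora–Ravi: 1; Nora–Wiremu: 1; Nora–Vikram: 1/2; Nora–Tomas: 1; Theo–Ravi: 1; Theo–Wiremu: 1; Theo–Tomas: 1; Ravi–Wiremu: 1; Ravi–Vikram: 1 … (+3 more pairs).
All other pairs contribute 0.
Summing the contributions gives betweenness(Bob) = 16.

16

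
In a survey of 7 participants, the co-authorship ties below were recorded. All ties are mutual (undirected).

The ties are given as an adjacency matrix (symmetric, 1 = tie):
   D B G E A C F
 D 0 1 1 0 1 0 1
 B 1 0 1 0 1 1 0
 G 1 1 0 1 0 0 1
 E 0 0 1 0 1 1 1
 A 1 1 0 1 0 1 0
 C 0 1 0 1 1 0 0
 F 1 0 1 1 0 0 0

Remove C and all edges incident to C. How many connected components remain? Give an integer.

C's neighbors (A, B, and E) remain reachable from one another through other ties, so the rest of the network stays in one piece.

1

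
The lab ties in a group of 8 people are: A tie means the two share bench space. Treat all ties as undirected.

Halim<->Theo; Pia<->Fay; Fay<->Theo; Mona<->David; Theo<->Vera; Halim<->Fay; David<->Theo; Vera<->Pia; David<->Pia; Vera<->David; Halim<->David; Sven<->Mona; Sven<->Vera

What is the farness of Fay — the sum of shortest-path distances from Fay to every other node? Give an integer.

13

Distances from Fay: David:2, Halim:1, Mona:3, Pia:1, Sven:3, Theo:1, Vera:2.
Sum = 2 + 1 + 3 + 1 + 3 + 1 + 2 = 13.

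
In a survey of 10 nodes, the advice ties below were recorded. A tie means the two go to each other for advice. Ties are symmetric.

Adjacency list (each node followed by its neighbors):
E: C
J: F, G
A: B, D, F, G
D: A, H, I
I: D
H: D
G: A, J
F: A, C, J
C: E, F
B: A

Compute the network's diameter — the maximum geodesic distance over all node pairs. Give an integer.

5

Eccentricity of each node (its greatest distance to any other): A:3, B:4, C:4, D:4, E:5, F:3, G:4, H:5, I:5, J:4.
The maximum eccentricity is 5, realized for instance by the pair E–I via E – C – F – A – D – I. So the diameter is 5.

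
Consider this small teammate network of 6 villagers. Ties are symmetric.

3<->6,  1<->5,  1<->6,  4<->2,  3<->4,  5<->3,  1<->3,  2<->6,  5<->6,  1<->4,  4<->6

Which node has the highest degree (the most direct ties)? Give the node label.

6

Degrees — 1:4, 2:2, 3:4, 4:4, 5:3, 6:5.
The maximum is 5, attained only by 6.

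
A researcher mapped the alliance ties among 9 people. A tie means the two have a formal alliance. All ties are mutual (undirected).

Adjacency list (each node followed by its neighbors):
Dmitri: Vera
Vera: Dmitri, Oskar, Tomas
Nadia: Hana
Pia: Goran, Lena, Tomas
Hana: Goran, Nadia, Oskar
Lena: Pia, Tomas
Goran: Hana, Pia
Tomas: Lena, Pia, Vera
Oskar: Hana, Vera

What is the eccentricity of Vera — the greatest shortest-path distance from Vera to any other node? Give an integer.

3

Distances from Vera: Dmitri:1, Goran:3, Hana:2, Lena:2, Nadia:3, Oskar:1, Pia:2, Tomas:1.
The largest is 3 (to Goran and Nadia), so the eccentricity of Vera is 3.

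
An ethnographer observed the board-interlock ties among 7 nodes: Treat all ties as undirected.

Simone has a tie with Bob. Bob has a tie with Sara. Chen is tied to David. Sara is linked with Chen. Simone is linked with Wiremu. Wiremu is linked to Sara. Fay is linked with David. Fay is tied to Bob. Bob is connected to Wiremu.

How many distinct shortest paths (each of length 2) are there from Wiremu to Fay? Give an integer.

1

The shortest distance is 2, and the only length-2 path is Wiremu–Bob–Fay. So there is exactly 1 shortest path.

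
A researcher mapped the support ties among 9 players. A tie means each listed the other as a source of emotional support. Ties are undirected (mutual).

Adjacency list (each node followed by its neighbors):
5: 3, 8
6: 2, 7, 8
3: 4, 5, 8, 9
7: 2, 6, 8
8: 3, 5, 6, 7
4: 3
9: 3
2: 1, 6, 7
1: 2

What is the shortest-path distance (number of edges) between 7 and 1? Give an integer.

2

One shortest route is 7 – 2 – 1, which uses 2 edges, and 7 and 1 are not directly tied, so nothing shorter exists. So d(7,1) = 2.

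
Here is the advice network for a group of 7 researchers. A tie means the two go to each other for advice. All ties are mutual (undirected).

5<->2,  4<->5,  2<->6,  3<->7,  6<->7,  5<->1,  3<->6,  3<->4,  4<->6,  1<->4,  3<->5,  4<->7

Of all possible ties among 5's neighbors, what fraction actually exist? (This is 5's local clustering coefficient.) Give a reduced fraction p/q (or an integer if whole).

1/3

5's neighbors: 1, 2, 3, and 4 (k = 4).
Possible neighbor pairs: C(4,2) = 6. Edges among them: 1–4, 3–4 → e = 2.
Clustering(5) = 2/6 = 1/3.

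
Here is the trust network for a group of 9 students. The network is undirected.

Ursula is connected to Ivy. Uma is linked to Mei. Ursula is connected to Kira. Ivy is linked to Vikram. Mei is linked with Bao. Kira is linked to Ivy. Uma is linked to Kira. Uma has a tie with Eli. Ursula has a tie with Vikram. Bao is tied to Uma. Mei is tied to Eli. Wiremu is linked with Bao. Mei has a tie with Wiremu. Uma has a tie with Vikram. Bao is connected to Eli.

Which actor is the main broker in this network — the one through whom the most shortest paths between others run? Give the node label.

Uma

Unnormalized betweenness of each node: Bao:3, Eli:0, Ivy:1/3, Kira:5, Mei:3, Uma:49/3, Ursula:1/3, Vikram:5, Wiremu:0.
Uma has the largest value, 49/3, making it the main broker — the node through which the most shortest paths run.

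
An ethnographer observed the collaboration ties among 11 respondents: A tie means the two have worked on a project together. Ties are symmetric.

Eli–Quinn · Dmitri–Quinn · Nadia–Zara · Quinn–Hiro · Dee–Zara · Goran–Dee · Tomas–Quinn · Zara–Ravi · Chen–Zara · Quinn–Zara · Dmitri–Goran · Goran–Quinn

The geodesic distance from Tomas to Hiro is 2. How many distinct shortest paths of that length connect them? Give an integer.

1

The shortest distance is 2, and the only length-2 path is Tomas–Quinn–Hiro. So there is exactly 1 shortest path.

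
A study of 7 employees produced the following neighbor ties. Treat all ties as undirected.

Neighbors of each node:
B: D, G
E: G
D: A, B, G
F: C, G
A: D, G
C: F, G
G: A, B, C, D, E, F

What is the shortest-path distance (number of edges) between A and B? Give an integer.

2

One shortest route is A – G – B, which uses 2 edges, and A and B are not directly tied, so nothing shorter exists. So d(A,B) = 2.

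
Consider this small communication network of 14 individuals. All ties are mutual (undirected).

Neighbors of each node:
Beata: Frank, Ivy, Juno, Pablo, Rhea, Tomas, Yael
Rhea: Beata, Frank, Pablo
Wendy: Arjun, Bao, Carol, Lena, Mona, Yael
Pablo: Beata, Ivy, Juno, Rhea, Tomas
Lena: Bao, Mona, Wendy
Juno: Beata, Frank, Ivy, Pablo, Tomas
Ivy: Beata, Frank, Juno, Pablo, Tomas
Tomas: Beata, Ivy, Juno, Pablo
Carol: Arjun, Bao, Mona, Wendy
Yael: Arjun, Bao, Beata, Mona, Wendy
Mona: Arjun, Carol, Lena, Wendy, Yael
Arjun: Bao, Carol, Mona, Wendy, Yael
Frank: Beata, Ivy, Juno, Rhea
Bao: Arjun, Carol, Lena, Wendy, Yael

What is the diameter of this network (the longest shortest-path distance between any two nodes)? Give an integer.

Eccentricity of each node (its greatest distance to any other): Arjun:3, Bao:3, Beata:3, Carol:4, Frank:4, Ivy:4, Juno:4, Lena:4, Mona:3, Pablo:4, Rhea:4, Tomas:4, Wendy:3, Yael:2.
The maximum eccentricity is 4, realized for instance by the pair Pablo–Lena via Pablo – Beata – Yael – Wendy – Lena. So the diameter is 4.

4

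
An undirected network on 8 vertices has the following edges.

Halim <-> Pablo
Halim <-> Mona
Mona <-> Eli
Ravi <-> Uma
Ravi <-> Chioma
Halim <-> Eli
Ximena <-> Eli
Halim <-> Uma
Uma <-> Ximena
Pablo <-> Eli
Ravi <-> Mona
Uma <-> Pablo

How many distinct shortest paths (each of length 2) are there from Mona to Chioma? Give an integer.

The shortest distance is 2, and the only length-2 path is Mona–Ravi–Chioma. So there is exactly 1 shortest path.

1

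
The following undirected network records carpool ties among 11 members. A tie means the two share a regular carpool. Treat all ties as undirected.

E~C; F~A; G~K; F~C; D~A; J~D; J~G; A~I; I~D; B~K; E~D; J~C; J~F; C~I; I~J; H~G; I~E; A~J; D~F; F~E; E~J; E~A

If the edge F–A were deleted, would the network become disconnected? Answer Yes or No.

No

Even without that edge, F still reaches A via F – J – A, so the network stays connected. Not a bridge.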